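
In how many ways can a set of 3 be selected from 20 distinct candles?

C(20,3) = 20!/(3! x 17!).

Final answer: \binom{20}{3} = 1140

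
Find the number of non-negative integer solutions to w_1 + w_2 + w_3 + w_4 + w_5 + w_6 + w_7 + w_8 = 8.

Stars and bars with 8 stars and 7 bars:
C(8+8-1, 8-1) = C(15,7).

Final answer: C(15,7) = 6435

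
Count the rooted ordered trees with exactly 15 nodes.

This is a standard Catalan-number count: the answer is C_n. Here n = 15 - 1 = 14.
C_n = C(2n,n)/(n+1), so C_{14} = C(28,14)/15 = 40116600/15.

Final answer: C_{14} = 2674440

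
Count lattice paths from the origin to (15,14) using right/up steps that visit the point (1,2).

Paths (0,0)->(1,2): C(3,2) = 3.
Paths (1,2)->(15,14): C(26,12) = 9657700.
By multiplication principle: 3 x 9657700.

Final answer: 28973100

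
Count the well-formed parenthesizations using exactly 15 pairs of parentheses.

This is a standard Catalan-number count: the answer is C_n. Here n = 15 (pairs).
C_n = C(2n,n) - C(2n,n+1), so C_{15} = C(30,15) - C(30,16) = 155117520 - 145422675.

Final answer: C_{15} = 9694845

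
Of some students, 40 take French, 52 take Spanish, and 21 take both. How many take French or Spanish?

|A union B| = |A| + |B| - |A intersect B| = 40 + 52 - 21.

Final answer: 71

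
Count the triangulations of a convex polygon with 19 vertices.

This is a standard Catalan-number count: the answer is C_n. Here n = 19 - 2 = 17.
C_n = (2n)!/(n!(n+1)!), so C_{17} = 34!/(17! x 18!) = C(34,17)/18 = 2333606220/18.

Final answer: C_{17} = 129644790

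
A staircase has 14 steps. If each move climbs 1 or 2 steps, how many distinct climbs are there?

Let f(n) count the ways. The last step is size 1 or 2, so f(n) = f(n-1) + f(n-2) with f(1)=1, f(2)=2.
Iterating the recurrence: f(1)=1, f(2)=2, f(3)=3, f(4)=5, f(5)=8, f(6)=13, f(7)=21, f(8)=34, f(9)=55, f(10)=89, f(11)=144, f(12)=233, f(13)=377, f(14)=610.

Final answer: 610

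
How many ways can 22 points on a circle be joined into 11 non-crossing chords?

This is a standard Catalan-number count: the answer is C_n. Here n = 22/2 = 11.
C_n = C(2n,n) - C(2n,n+1), so C_{11} = C(22,11) - C(22,12) = 705432 - 646646.

Final answer: C_{11} = 58786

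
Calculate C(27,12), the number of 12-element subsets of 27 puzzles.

C(27,12) = 27!/(12! x 15!).

Final answer: \binom{27}{12} = 17383860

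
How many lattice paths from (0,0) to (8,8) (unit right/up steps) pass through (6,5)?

Paths (0,0)->(6,5): C(11,5) = 462.
Paths (6,5)->(8,8): C(5,3) = 10.
By multiplication principle: 462 x 10.

Final answer: 4620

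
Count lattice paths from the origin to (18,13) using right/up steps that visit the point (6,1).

Paths (0,0)->(6,1): C(7,1) = 7.
Paths (6,1)->(18,13): C(24,12) = 2704156.
By multiplication principle: 7 x 2704156.

Final answer: 18929092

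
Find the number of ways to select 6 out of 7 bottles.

C(7,6) = 7!/(6! x (7-6)!).

Final answer: C(7,6) = 7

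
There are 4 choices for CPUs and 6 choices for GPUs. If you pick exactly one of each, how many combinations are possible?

By the multiplication principle: 4 x 6.

Final answer: 24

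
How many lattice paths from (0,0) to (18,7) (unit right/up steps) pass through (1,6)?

Paths (0,0)->(1,6): C(7,6) = 7.
Paths (1,6)->(18,7): C(18,1) = 18.
By multiplication principle: 7 x 18.

Final answer: 126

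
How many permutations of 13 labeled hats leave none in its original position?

Derangements satisfy D(n) = (n-1)(D(n-1) + D(n-2)), starting from D(0)=1, D(1)=0.
D(2) = 1 x (0 + 1) = 1
D(3) = 2 x (1 + 0) = 2
D(4) = 3 x (2 + 1) = 9
D(5) = 4 x (9 + 2) = 44
D(6) = 5 x (44 + 9) = 265
D(7) = 6 x (265 + 44) = 1854
D(8) = 7 x (1854 + 265) = 14833
D(9) = 8 x (14833 + 1854) = 133496
D(10) = 9 x (133496 + 14833) = 1334961
D(11) = 10 x (1334961 + 133496) = 14684570
D(12) = 11 x (14684570 + 1334961) = 176214841
D(13) = 12 x (D(12) + D(11)) = 12 x (176214841 + 14684570)

Final answer: D(13) = 2290792932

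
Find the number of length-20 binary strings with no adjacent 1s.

Let a(n) count valid strings. If the last bit is 0 the prefix is any valid string of length n-1; if it is 1 the string must end in 01 with a valid prefix of length n-2. So a(n) = a(n-1) + a(n-2), a(1)=2, a(2)=3.
Iterating the recurrence: a(1)=2, a(2)=3, a(3)=5, a(4)=8, a(5)=13, a(6)=21, a(7)=34, a(8)=55, a(9)=89, a(10)=144, a(11)=233, a(12)=377, a(13)=610, a(14)=987, a(15)=1597, a(16)=2584, a(17)=4181, a(18)=6765, a(19)=10946, a(20)=17711.

Final answer: 17711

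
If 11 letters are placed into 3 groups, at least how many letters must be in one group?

By the pigeonhole principle: ceiling(11/3).

Final answer: 4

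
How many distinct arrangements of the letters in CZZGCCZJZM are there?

Letters (C:3, G:1, J:1, M:1, Z:4). Total letters: 10.
Permutations = 10!/(4! x 3!).

Final answer: 25200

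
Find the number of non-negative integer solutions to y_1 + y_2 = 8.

Stars and bars with 8 stars and 1 bars:
C(8+2-1, 2-1) = C(9,1).

Final answer: C(9,1) = 9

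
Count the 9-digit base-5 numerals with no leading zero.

In base 5, the leading digit has 4 choices (1..4); each of the remaining 8 digits has 5 choices.
Total: 4 x 5^8.

Final answer: 1562500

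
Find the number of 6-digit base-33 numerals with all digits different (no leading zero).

First digit: 32 (nonzero). Second: 32 (not first). Third: 31, etc.
Total: 32 x 32 x 31 x 30 x 29 x 28.

Final answer: 773283840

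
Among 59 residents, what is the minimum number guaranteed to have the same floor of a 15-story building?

There are 15 possible values for floor of a 15-story building. With 59 residents and 15 categories, by pigeonhole: ceiling(59/15).

Final answer: 4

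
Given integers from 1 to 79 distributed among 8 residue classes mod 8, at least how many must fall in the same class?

By pigeonhole with 79 objects and 8 categories: ceiling(79/8).

Final answer: 10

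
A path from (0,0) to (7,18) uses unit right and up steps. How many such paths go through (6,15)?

Paths (0,0)->(6,15): C(21,15) = 54264.
Paths (6,15)->(7,18): C(4,3) = 4.
By multiplication principle: 54264 x 4.

Final answer: 217056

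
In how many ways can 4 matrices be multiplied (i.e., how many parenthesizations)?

This is a standard Catalan-number count: the answer is C_n. Here n = 4 - 1 = 3.
Using C_0 = 1 and C_(k+1) = C_k x 2(2k+1)/(k+2), build up term by term: C_1=1, C_2=2, C_3=5.

Final answer: C_{3} = 5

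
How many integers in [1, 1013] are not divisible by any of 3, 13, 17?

|div by 3|=337, |div by 13|=77, |div by 17|=59.
|div by 3&13|=25, |div by 3&17|=19, |div by 13&17|=4, |div by all|=1.
By inclusion-exclusion, divisible by at least one: 337+77+59-25-19-4+1 = 426.
Not divisible by any: 1013 - 426.

Final answer: 587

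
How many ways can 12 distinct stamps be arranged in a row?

The number of ways to arrange 12 distinct objects is 12!.

Final answer: 12! = 479001600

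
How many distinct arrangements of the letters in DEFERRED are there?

Letters (D:2, E:3, F:1, R:2). Total letters: 8.
Permutations = 8!/(3! x 2! x 2!).

Final answer: 1680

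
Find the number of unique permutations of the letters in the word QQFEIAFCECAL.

Letters (A:2, C:2, E:2, F:2, I:1, L:1, Q:2). Total letters: 12.
Permutations = 12!/(2! x 2! x 2! x 2! x 2!).

Final answer: 14968800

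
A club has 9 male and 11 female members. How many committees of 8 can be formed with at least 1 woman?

Sum over valid woman counts:
C(11,1)C(9,7) = 396
C(11,2)C(9,6) = 4620
C(11,3)C(9,5) = 20790
C(11,4)C(9,4) = 41580
C(11,5)C(9,3) = 38808
C(11,6)C(9,2) = 16632
C(11,7)C(9,1) = 2970
C(11,8)C(9,0) = 165
Total: 396 + 4620 + 20790 + 41580 + 38808 + 16632 + 2970 + 165.

Final answer: 125961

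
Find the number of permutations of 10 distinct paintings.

The number of ways to arrange 10 distinct objects is 10!.

Final answer: 10! = 3628800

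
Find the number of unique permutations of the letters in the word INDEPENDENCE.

Letters (C:1, D:2, E:4, I:1, N:3, P:1). Total letters: 12.
Permutations = 12!/(4! x 3! x 2!).

Final answer: 1663200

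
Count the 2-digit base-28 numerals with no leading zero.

In base 28, the leading digit has 27 choices (1..27); each of the remaining 1 digits has 28 choices.
Total: 27 x 28^1.

Final answer: 756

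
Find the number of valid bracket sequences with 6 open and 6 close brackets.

This is counted by the nth Catalan number C_n. Here n = 6 (pairs).
Using C_0 = 1 and C_(k+1) = C_k x 2(2k+1)/(k+2), build up term by term: C_1=1, C_2=2, C_3=5, C_4=14, C_5=42, C_6=132.

Final answer: C_{6} = 132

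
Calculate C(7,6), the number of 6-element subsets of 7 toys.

C(7,6) = 7!/(6! x (7-6)!).

Final answer: C(7,6) = 7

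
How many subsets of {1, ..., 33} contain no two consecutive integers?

Condition on whether n belongs to the subset: if not, any valid subset of {1, ..., n-1} works (a(n-1)); if so, n-1 is excluded and the rest is a valid subset of {1, ..., n-2} (a(n-2)). Hence a(n) = a(n-1) + a(n-2), a(1)=2, a(2)=3.
Computing successive values: a(1)=2, a(2)=3, a(3)=5, a(4)=8, a(5)=13, a(6)=21, a(7)=34, a(8)=55, a(9)=89, a(10)=144, a(11)=233, a(12)=377, a(13)=610, a(14)=987, a(15)=1597, a(16)=2584, a(17)=4181, a(18)=6765, a(19)=10946, a(20)=17711, a(21)=28657, a(22)=46368, a(23)=75025, a(24)=121393, a(25)=196418, a(26)=317811, a(27)=514229, a(28)=832040, a(29)=1346269, a(30)=2178309, a(31)=3524578, a(32)=5702887, a(33)=9227465.

Final answer: 9227465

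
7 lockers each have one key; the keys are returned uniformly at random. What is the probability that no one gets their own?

Use the recurrence D(n) = (n-1)(D(n-1) + D(n-2)) with D(0)=1, D(1)=0.
Building up: D(2)=1, D(3)=2, D(4)=9, D(5)=44, D(6)=265, D(7)=1854.
Total arrangements: 7! = 5040.
Probability = D(7)/7! = 103/280.

Final answer: D(7)/7! = 1854/5040 = 0.367857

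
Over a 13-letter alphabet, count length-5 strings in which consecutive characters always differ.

First character: 13 choices. Each subsequent: 12 choices (must differ from the previous one).
Total: 13 x 12^4.

Final answer: 13 x 12^{4} = 269568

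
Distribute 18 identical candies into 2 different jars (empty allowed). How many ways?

Stars and bars: C(n+k-1, k-1) = C(19,1).

Final answer: C(19,1) = 19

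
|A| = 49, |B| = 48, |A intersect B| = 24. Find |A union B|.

|A union B| = |A| + |B| - |A intersect B| = 49 + 48 - 24.

Final answer: 73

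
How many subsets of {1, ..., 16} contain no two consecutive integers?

Condition on whether n belongs to the subset: if not, any valid subset of {1, ..., n-1} works (a(n-1)); if so, n-1 is excluded and the rest is a valid subset of {1, ..., n-2} (a(n-2)). Hence a(n) = a(n-1) + a(n-2), a(1)=2, a(2)=3.
Iterating the recurrence: a(1)=2, a(2)=3, a(3)=5, a(4)=8, a(5)=13, a(6)=21, a(7)=34, a(8)=55, a(9)=89, a(10)=144, a(11)=233, a(12)=377, a(13)=610, a(14)=987, a(15)=1597, a(16)=2584.

Final answer: 2584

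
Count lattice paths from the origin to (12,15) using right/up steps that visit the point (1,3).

Paths (0,0)->(1,3): C(4,3) = 4.
Paths (1,3)->(12,15): C(23,12) = 1352078.
By multiplication principle: 4 x 1352078.

Final answer: 5408312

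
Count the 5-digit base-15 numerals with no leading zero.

These are the integers in [15^4, 15^5), so the count is 15^5 - 15^4 = 14 x 15^4.

Final answer: 708750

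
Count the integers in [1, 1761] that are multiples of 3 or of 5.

Multiples of 3: 587. Multiples of 5: 352. Of both (lcm=15): 117.
By inclusion-exclusion: 587 + 352 - 117.

Final answer: 822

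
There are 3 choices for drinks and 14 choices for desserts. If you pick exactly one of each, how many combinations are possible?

By the multiplication principle: 3 x 14.

Final answer: 42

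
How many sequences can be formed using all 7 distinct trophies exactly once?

The number of ways to arrange 7 distinct objects is 7!.

Final answer: 7! = 5040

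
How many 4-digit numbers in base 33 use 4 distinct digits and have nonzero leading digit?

First digit: 32 (nonzero). Second: 32 (not first). Third: 31, etc.
Total: 32 x 32 x 31 x 30.

Final answer: 952320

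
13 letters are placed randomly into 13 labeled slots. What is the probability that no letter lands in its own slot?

D(n) = (n-1)(D(n-1) + D(n-2)), D(0)=1, D(1)=0.
Building up: D(2)=1, D(3)=2, D(4)=9, D(5)=44, D(6)=265, D(7)=1854, D(8)=14833, D(9)=133496, D(10)=1334961, D(11)=14684570, D(12)=176214841, D(13)=2290792932.
Total arrangements: 13! = 6227020800.
Probability = D(13)/13! = 63633137/172972800.

Final answer: D(13)/13! = 2290792932/6227020800 = 0.367879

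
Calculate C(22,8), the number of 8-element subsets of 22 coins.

C(22,8) = 22!/(8! x (22-8)!).

Final answer: C(22,8) = 319770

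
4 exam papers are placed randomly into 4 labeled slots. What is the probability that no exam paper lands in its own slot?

Use the recurrence D(n) = (n-1)(D(n-1) + D(n-2)) with D(0)=1, D(1)=0.
Building up: D(2)=1, D(3)=2, D(4)=9.
Total arrangements: 4! = 24.
Probability = D(4)/4! = 3/8.

Final answer: D(4)/4! = 9/24 = 0.375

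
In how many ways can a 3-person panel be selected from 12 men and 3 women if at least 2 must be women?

Sum over valid woman counts:
C(3,2)C(12,1) = 36
C(3,3)C(12,0) = 1
Total: 36 + 1.

Final answer: 37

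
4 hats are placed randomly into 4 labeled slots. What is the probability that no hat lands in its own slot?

Use the recurrence D(n) = (n-1)(D(n-1) + D(n-2)) with D(0)=1, D(1)=0.
Building up: D(2)=1, D(3)=2, D(4)=9.
Total arrangements: 4! = 24.
Probability = D(4)/4! = 3/8.

Final answer: D(4)/4! = 9/24 = 0.375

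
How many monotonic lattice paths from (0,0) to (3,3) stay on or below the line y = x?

Total monotonic paths to (3,3): C(6,3) = 20.
A path is bad iff it touches y = x + 1; reflecting its initial segment maps bad paths bijectively onto all paths to (2,4), of which there are C(6,4) = 15.
Valid Dyck paths: 20 - 15.
(Equivalently, C_{3} = C(6,3)/4 = 20/4.)

Final answer: C_{3} = 5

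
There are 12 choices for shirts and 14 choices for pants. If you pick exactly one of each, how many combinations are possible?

By the multiplication principle: 12 x 14.

Final answer: 168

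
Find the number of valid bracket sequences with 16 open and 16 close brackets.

This is counted by the nth Catalan number C_n. Here n = 16 (pairs).
C_n = C(2n,n) - C(2n,n+1), so C_{16} = C(32,16) - C(32,17) = 601080390 - 565722720.

Final answer: C_{16} = 35357670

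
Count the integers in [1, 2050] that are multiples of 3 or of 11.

Multiples of 3: 683. Multiples of 11: 186. Of both (lcm=33): 62.
By inclusion-exclusion: 683 + 186 - 62.

Final answer: 807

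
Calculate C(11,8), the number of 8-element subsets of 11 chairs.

C(11,8) = 11!/(8! x (11-8)!).

Final answer: C(11,8) = 165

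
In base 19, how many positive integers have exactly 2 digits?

These are the integers in [19^1, 19^2), so the count is 19^2 - 19^1 = 18 x 19^1.

Final answer: 342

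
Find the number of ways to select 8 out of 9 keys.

C(9,8) = 9!/(8! x 1!).

Final answer: \binom{9}{8} = 9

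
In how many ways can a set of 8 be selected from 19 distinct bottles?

C(19,8) = 19!/(8! x 11!).

Final answer: \binom{19}{8} = 75582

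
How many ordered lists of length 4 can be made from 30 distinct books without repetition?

P(30,4) = 30!/(30-4)! = 30!/26!.

Final answer: P(30,4) = 657720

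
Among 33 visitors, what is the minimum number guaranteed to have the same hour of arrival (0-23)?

There are 24 possible values for hour of arrival (0-23). With 33 visitors and 24 categories, by pigeonhole: ceiling(33/24).

Final answer: 2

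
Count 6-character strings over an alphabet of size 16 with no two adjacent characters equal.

First character: 16 choices. Each subsequent: 15 choices (must differ from the previous one).
Total: 16 x 15^5.

Final answer: 16 x 15^{5} = 12150000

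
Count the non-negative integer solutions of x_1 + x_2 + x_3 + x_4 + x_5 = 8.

Stars and bars with 8 stars and 4 bars:
C(8+5-1, 5-1) = C(12,4).

Final answer: C(12,4) = 495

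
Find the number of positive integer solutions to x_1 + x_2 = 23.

Substitute x'_i = x_i - 1 (so x'_i >= 0). Then sum x'_i = 23 - 2 = 21.
Stars and bars: C(21+2-1, 2-1) = C(22,1).

Final answer: C(22,1) = 22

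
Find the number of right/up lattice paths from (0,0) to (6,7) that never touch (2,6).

Total paths to (6,7): C(13,7) = 1716.
Paths through (2,6): C(8,6) x C(5,1) = 140.
Avoiding (2,6): 1716 - 140.

Final answer: 1576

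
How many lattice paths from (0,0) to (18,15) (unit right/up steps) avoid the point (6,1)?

Total paths to (18,15): C(33,15) = 1037158320.
Paths through (6,1): C(7,1) x C(26,14) = 67603900.
Avoiding (6,1): 1037158320 - 67603900.

Final answer: 969554420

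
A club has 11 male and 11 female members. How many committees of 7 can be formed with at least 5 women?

Sum over valid woman counts:
C(11,5)C(11,2) = 25410
C(11,6)C(11,1) = 5082
C(11,7)C(11,0) = 330
Total: 25410 + 5082 + 330.

Final answer: 30822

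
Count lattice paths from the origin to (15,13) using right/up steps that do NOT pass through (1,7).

Total paths to (15,13): C(28,13) = 37442160.
Paths through (1,7): C(8,7) x C(20,6) = 310080.
Avoiding (1,7): 37442160 - 310080.

Final answer: 37132080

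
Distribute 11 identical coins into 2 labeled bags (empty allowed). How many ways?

Stars and bars: C(n+k-1, k-1) = C(12,1).

Final answer: C(12,1) = 12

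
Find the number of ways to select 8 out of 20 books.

C(20,8) = 20!/(8! x (20-8)!).

Final answer: C(20,8) = 125970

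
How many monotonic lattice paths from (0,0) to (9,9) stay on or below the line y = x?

Total monotonic paths to (9,9): C(18,9) = 48620.
Reflecting each bad path at its first crossing gives a bijection with paths to (8,10): C(18,10) = 43758.
Valid Dyck paths: 48620 - 43758.
(This is the Catalan number C_{9}.)

Final answer: C_{9} = 4862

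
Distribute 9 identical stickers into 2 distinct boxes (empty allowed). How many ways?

Stars and bars: C(n+k-1, k-1) = C(10,1).

Final answer: C(10,1) = 10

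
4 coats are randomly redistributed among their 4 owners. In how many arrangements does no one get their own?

D(n) = (n-1)(D(n-1) + D(n-2)), D(0)=1, D(1)=0.
D(2) = 1 x (0 + 1) = 1
D(3) = 2 x (1 + 0) = 2
D(4) = 3 x (D(3) + D(2)) = 3 x (2 + 1)

Final answer: D(4) = 9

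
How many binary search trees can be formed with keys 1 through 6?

This is counted by the nth Catalan number C_n. Here n = 6.
Using C_0 = 1 and C_(k+1) = C_k x 2(2k+1)/(k+2), build up term by term: C_1=1, C_2=2, C_3=5, C_4=14, C_5=42, C_6=132.

Final answer: C_{6} = 132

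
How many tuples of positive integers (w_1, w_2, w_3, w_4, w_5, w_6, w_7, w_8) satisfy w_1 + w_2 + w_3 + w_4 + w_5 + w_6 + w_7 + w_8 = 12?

Substitute w'_i = w_i - 1 (so w'_i >= 0). Then sum w'_i = 12 - 8 = 4.
Stars and bars: C(4+8-1, 8-1) = C(11,7).

Final answer: C(11,7) = 330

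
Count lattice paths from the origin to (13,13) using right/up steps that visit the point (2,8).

Paths (0,0)->(2,8): C(10,8) = 45.
Paths (2,8)->(13,13): C(16,5) = 4368.
By multiplication principle: 45 x 4368.

Final answer: 196560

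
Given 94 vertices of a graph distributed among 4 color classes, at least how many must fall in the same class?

By pigeonhole with 94 objects and 4 categories: ceiling(94/4).

Final answer: 24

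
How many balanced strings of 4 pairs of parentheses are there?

This is a standard Catalan-number count: the answer is C_n. Here n = 4 (pairs).
C_n = (2n)!/(n!(n+1)!), so C_{4} = 8!/(4! x 5!) = C(8,4)/5 = 70/5.

Final answer: C_{4} = 14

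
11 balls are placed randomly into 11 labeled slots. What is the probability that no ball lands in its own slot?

D(n) = (n-1)(D(n-1) + D(n-2)), D(0)=1, D(1)=0.
Building up: D(2)=1, D(3)=2, D(4)=9, D(5)=44, D(6)=265, D(7)=1854, D(8)=14833, D(9)=133496, D(10)=1334961, D(11)=14684570.
Total arrangements: 11! = 39916800.
Probability = D(11)/11! = 1468457/3991680.

Final answer: D(11)/11! = 14684570/39916800 = 0.367879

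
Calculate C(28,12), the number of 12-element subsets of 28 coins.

C(28,12) = 28!/(12! x 16!).

Final answer: \binom{28}{12} = 30421755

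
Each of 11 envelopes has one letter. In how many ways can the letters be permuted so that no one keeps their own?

Derangements satisfy D(n) = (n-1)(D(n-1) + D(n-2)), starting from D(0)=1, D(1)=0.
D(2) = 1 x (0 + 1) = 1
D(3) = 2 x (1 + 0) = 2
D(4) = 3 x (2 + 1) = 9
D(5) = 4 x (9 + 2) = 44
D(6) = 5 x (44 + 9) = 265
D(7) = 6 x (265 + 44) = 1854
D(8) = 7 x (1854 + 265) = 14833
D(9) = 8 x (14833 + 1854) = 133496
D(10) = 9 x (133496 + 14833) = 1334961
D(11) = 10 x (D(10) + D(9)) = 10 x (1334961 + 133496)

Final answer: D(11) = 14684570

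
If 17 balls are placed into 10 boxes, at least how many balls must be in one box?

By the pigeonhole principle: ceiling(17/10).

Final answer: 2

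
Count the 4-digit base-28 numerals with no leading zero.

These are the integers in [28^3, 28^4), so the count is 28^4 - 28^3 = 27 x 28^3.

Final answer: 592704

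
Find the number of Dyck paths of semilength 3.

Total monotonic paths to (3,3): C(6,3) = 20.
Reflecting each bad path at its first crossing gives a bijection with paths to (2,4): C(6,4) = 15.
Valid Dyck paths: 20 - 15.
(Check: C(6,3) - C(6,4) = C(6,3)/4, the Catalan number C_{3}.)

Final answer: C_{3} = 5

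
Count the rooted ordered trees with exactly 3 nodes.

The structures are counted by the Catalan number C_n. Here n = 3 - 1 = 2.
Using C_0 = 1 and C_(k+1) = C_k x 2(2k+1)/(k+2), build up term by term: C_1=1, C_2=2.

Final answer: C_{2} = 2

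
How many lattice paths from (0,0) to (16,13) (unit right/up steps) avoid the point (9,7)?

Total paths to (16,13): C(29,13) = 67863915.
Paths through (9,7): C(16,7) x C(13,6) = 19631040.
Avoiding (9,7): 67863915 - 19631040.

Final answer: 48232875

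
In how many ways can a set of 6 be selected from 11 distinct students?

C(11,6) = 11!/(6! x (11-6)!).

Final answer: C(11,6) = 462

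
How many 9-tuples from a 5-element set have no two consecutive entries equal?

Let g(n) count such strings. g(1) = 5, and each valid string of length n-1 extends in 4 ways (any symbol but the last), so g(n) = 4 g(n-1).
Total: g(9) = 5 x 4^8.

Final answer: 5 x 4^{8} = 327680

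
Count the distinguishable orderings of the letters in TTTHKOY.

Letters (H:1, K:1, O:1, T:3, Y:1). Total letters: 7.
Permutations = 7!/(3!).

Final answer: 840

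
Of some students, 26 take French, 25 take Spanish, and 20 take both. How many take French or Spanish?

|A union B| = |A| + |B| - |A intersect B| = 26 + 25 - 20.

Final answer: 31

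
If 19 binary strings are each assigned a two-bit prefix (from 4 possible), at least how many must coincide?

There are 4 possible values for two-bit prefix. With 19 binary strings and 4 categories, by pigeonhole: ceiling(19/4).

Final answer: 5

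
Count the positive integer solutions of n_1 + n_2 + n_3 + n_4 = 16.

Substitute n'_i = n_i - 1 (so n'_i >= 0). Then sum n'_i = 16 - 4 = 12.
Stars and bars: C(12+4-1, 4-1) = C(15,3).

Final answer: C(15,3) = 455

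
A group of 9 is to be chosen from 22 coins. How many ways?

C(22,9) = 22!/(9! x 13!).

Final answer: \binom{22}{9} = 497420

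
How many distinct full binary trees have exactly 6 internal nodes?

The structures are counted by the Catalan number C_n. Here n = 6.
Using C_0 = 1 and C_(k+1) = C_k x 2(2k+1)/(k+2), build up term by term: C_1=1, C_2=2, C_3=5, C_4=14, C_5=42, C_6=132.

Final answer: C_{6} = 132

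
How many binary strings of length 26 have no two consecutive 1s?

Classify by the final bit: ...0 gives a(n-1) strings, ...01 gives a(n-2) strings. Thus a(n) = a(n-1) + a(n-2) with a(1)=2, a(2)=3.
Building up term by term: a(1)=2, a(2)=3, a(3)=5, a(4)=8, a(5)=13, a(6)=21, a(7)=34, a(8)=55, a(9)=89, a(10)=144, a(11)=233, a(12)=377, a(13)=610, a(14)=987, a(15)=1597, a(16)=2584, a(17)=4181, a(18)=6765, a(19)=10946, a(20)=17711, a(21)=28657, a(22)=46368, a(23)=75025, a(24)=121393, a(25)=196418, a(26)=317811.

Final answer: 317811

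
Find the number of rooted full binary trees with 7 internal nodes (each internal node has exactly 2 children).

This is a standard Catalan-number count: the answer is C_n. Here n = 7.
C_n = C(2n,n) - C(2n,n+1), so C_{7} = C(14,7) - C(14,8) = 3432 - 3003.

Final answer: C_{7} = 429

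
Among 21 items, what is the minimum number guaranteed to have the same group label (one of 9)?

There are 9 possible values for group label (one of 9). With 21 items and 9 categories, by pigeonhole: ceiling(21/9).

Final answer: 3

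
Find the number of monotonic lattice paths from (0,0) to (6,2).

Each path has 6 right steps and 2 up steps in some order (8 steps total).
Choose which 2 of the 8 steps are up: C(8,2).

Final answer: C(8,2) = 28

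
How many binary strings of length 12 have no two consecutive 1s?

A valid string ends in 0 (append to any length-(n-1) valid string) or in 01 (append to any length-(n-2) valid string), so a(n) = a(n-1) + a(n-2) with a(1)=2, a(2)=3.
Building up term by term: a(1)=2, a(2)=3, a(3)=5, a(4)=8, a(5)=13, a(6)=21, a(7)=34, a(8)=55, a(9)=89, a(10)=144, a(11)=233, a(12)=377.

Final answer: 377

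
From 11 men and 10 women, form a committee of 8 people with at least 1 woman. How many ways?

Sum over valid woman counts:
C(10,1)C(11,7) = 3300
C(10,2)C(11,6) = 20790
C(10,3)C(11,5) = 55440
C(10,4)C(11,4) = 69300
C(10,5)C(11,3) = 41580
C(10,6)C(11,2) = 11550
C(10,7)C(11,1) = 1320
C(10,8)C(11,0) = 45
Total: 3300 + 20790 + 55440 + 69300 + 41580 + 11550 + 1320 + 45.

Final answer: 203325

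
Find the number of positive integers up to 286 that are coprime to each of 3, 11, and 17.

|div by 3|=95, |div by 11|=26, |div by 17|=16.
|div by 3&11|=8, |div by 3&17|=5, |div by 11&17|=1, |div by all|=0.
By inclusion-exclusion, divisible by at least one: 95+26+16-8-5-1+0 = 123.
Not divisible by any: 286 - 123.

Final answer: 163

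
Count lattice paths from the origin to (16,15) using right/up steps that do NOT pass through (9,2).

Total paths to (16,15): C(31,15) = 300540195.
Paths through (9,2): C(11,2) x C(20,13) = 4263600.
Avoiding (9,2): 300540195 - 4263600.

Final answer: 296276595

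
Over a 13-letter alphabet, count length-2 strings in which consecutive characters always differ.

Let g(n) count such strings. g(1) = 13, and each valid string of length n-1 extends in 12 ways (any symbol but the last), so g(n) = 12 g(n-1).
Total: g(2) = 13 x 12^1.

Final answer: 13 x 12^{1} = 156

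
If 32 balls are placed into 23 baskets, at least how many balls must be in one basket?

By the pigeonhole principle: ceiling(32/23).

Final answer: 2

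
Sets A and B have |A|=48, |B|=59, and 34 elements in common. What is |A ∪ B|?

|A union B| = |A| + |B| - |A intersect B| = 48 + 59 - 34.

Final answer: 73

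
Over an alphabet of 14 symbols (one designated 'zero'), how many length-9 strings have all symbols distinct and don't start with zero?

First digit: 13 (nonzero). Second: 13 (not first). Third: 12, etc.
Total: 13 x 13 x 12 x 11 x 10 x 9 x 8 x 7 x 6.

Final answer: 674593920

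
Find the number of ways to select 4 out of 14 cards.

C(14,4) = 14!/(4! x 10!).

Final answer: \binom{14}{4} = 1001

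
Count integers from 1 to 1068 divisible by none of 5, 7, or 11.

|div by 5|=213, |div by 7|=152, |div by 11|=97.
|div by 5&7|=30, |div by 5&11|=19, |div by 7&11|=13, |div by all|=2.
By inclusion-exclusion, divisible by at least one: 213+152+97-30-19-13+2 = 402.
Not divisible by any: 1068 - 402.

Final answer: 666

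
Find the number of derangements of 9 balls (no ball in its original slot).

D(n) = (n-1)(D(n-1) + D(n-2)), D(0)=1, D(1)=0.
D(2) = 1 x (0 + 1) = 1
D(3) = 2 x (1 + 0) = 2
D(4) = 3 x (2 + 1) = 9
D(5) = 4 x (9 + 2) = 44
D(6) = 5 x (44 + 9) = 265
D(7) = 6 x (265 + 44) = 1854
D(8) = 7 x (1854 + 265) = 14833
D(9) = 8 x (D(8) + D(7)) = 8 x (14833 + 1854)

Final answer: D(9) = 133496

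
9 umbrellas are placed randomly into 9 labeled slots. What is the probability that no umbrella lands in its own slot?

D(n) = (n-1)(D(n-1) + D(n-2)), D(0)=1, D(1)=0.
Building up: D(2)=1, D(3)=2, D(4)=9, D(5)=44, D(6)=265, D(7)=1854, D(8)=14833, D(9)=133496.
Total arrangements: 9! = 362880.
Probability = D(9)/9! = 16687/45360.

Final answer: D(9)/9! = 133496/362880 = 0.367879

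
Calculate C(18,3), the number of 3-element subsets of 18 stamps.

C(18,3) = 18!/(3! x 15!).

Final answer: \binom{18}{3} = 816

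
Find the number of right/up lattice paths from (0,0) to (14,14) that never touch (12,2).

Total paths to (14,14): C(28,14) = 40116600.
Paths through (12,2): C(14,2) x C(14,12) = 8281.
Avoiding (12,2): 40116600 - 8281.

Final answer: 40108319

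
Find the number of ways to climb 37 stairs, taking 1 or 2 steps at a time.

Condition on the final move: it is a 1-step (f(n-1) ways to get there) or a 2-step (f(n-2) ways), so f(n) = f(n-1) + f(n-2), with f(1)=1, f(2)=2.
Building up term by term: f(1)=1, f(2)=2, f(3)=3, f(4)=5, f(5)=8, f(6)=13, f(7)=21, f(8)=34, f(9)=55, f(10)=89, f(11)=144, f(12)=233, f(13)=377, f(14)=610, f(15)=987, f(16)=1597, f(17)=2584, f(18)=4181, f(19)=6765, f(20)=10946, f(21)=17711, f(22)=28657, f(23)=46368, f(24)=75025, f(25)=121393, f(26)=196418, f(27)=317811, f(28)=514229, f(29)=832040, f(30)=1346269, f(31)=2178309, f(32)=3524578, f(33)=5702887, f(34)=9227465, f(35)=14930352, f(36)=24157817, f(37)=39088169.

Final answer: 39088169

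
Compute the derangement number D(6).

Derangements satisfy D(n) = (n-1)(D(n-1) + D(n-2)), starting from D(0)=1, D(1)=0.
Building up: D(2)=1, D(3)=2, D(4)=9, D(5)=44.
D(6) = 5 x (D(5) + D(4)) = 5 x (44 + 9).

Final answer: D(6) = 265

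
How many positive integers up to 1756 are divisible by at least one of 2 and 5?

Multiples of 2: 878. Multiples of 5: 351. Of both (lcm=10): 175.
By inclusion-exclusion: 878 + 351 - 175.

Final answer: 1054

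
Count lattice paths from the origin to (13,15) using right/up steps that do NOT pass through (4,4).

Total paths to (13,15): C(28,15) = 37442160.
Paths through (4,4): C(8,4) x C(20,11) = 11757200.
Avoiding (4,4): 37442160 - 11757200.

Final answer: 25684960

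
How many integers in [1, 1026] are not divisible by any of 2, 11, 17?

|div by 2|=513, |div by 11|=93, |div by 17|=60.
|div by 2&11|=46, |div by 2&17|=30, |div by 11&17|=5, |div by all|=2.
By inclusion-exclusion, divisible by at least one: 513+93+60-46-30-5+2 = 587.
Not divisible by any: 1026 - 587.

Final answer: 439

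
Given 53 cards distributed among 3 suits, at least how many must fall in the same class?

By pigeonhole with 53 objects and 3 categories: ceiling(53/3).

Final answer: 18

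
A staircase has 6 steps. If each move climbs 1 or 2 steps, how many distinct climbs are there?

Condition on the final move: it is a 1-step (f(n-1) ways to get there) or a 2-step (f(n-2) ways), so f(n) = f(n-1) + f(n-2), with f(1)=1, f(2)=2.
Iterating the recurrence: f(1)=1, f(2)=2, f(3)=3, f(4)=5, f(5)=8, f(6)=13.

Final answer: 13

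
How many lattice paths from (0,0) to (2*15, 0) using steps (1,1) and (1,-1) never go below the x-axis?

Total monotonic paths to (15,15): C(30,15) = 155117520.
A path is bad iff it touches y = x + 1; reflecting its initial segment maps bad paths bijectively onto all paths to (14,16), of which there are C(30,16) = 145422675.
Valid Dyck paths: 155117520 - 145422675.
(This is the Catalan number C_{15}.)

Final answer: C_{15} = 9694845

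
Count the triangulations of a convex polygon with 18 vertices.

This is a standard Catalan-number count: the answer is C_n. Here n = 18 - 2 = 16.
C_n = (2n)!/(n!(n+1)!), so C_{16} = 32!/(16! x 17!) = C(32,16)/17 = 601080390/17.

Final answer: C_{16} = 35357670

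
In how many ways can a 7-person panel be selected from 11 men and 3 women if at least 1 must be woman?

Sum over valid woman counts:
C(3,1)C(11,6) = 1386
C(3,2)C(11,5) = 1386
C(3,3)C(11,4) = 330
Total: 1386 + 1386 + 330.

Final answer: 3102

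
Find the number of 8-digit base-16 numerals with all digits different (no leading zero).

First digit: 15 (nonzero). Second: 15 (not first). Third: 14, etc.
Total: 15 x 15 x 14 x 13 x 12 x 11 x 10 x 9.

Final answer: 486486000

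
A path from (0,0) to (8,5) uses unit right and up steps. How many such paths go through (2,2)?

Paths (0,0)->(2,2): C(4,2) = 6.
Paths (2,2)->(8,5): C(9,3) = 84.
By multiplication principle: 6 x 84.

Final answer: 504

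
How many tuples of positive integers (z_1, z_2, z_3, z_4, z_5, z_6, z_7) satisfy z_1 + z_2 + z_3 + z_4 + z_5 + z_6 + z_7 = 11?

Substitute z'_i = z_i - 1 (so z'_i >= 0). Then sum z'_i = 11 - 7 = 4.
Stars and bars: C(4+7-1, 7-1) = C(10,6).

Final answer: C(10,6) = 210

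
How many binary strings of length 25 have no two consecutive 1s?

Let a(n) count valid strings. If the last bit is 0 the prefix is any valid string of length n-1; if it is 1 the string must end in 01 with a valid prefix of length n-2. So a(n) = a(n-1) + a(n-2), a(1)=2, a(2)=3.
Building up term by term: a(1)=2, a(2)=3, a(3)=5, a(4)=8, a(5)=13, a(6)=21, a(7)=34, a(8)=55, a(9)=89, a(10)=144, a(11)=233, a(12)=377, a(13)=610, a(14)=987, a(15)=1597, a(16)=2584, a(17)=4181, a(18)=6765, a(19)=10946, a(20)=17711, a(21)=28657, a(22)=46368, a(23)=75025, a(24)=121393, a(25)=196418.

Final answer: 196418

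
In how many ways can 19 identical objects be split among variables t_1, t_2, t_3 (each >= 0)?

Stars and bars with 19 stars and 2 bars:
C(19+3-1, 3-1) = C(21,2).

Final answer: C(21,2) = 210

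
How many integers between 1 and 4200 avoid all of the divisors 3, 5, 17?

|div by 3|=1400, |div by 5|=840, |div by 17|=247.
|div by 3&5|=280, |div by 3&17|=82, |div by 5&17|=49, |div by all|=16.
By inclusion-exclusion, divisible by at least one: 1400+840+247-280-82-49+16 = 2092.
Not divisible by any: 4200 - 2092.

Final answer: 2108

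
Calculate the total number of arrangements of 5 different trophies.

The number of ways to arrange 5 distinct objects is 5!.

Final answer: 5! = 120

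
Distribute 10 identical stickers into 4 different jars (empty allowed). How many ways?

Stars and bars: C(n+k-1, k-1) = C(13,3).

Final answer: C(13,3) = 286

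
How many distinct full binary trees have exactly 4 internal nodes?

The structures are counted by the Catalan number C_n. Here n = 4.
C_n = (2n)!/(n!(n+1)!), so C_{4} = 8!/(4! x 5!) = C(8,4)/5 = 70/5.

Final answer: C_{4} = 14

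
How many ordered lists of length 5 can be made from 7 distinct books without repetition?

P(7,5) = 7!/(7-5)! = 7!/2!.

Final answer: P(7,5) = 2520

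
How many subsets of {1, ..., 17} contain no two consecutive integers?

Condition on whether n belongs to the subset: if not, any valid subset of {1, ..., n-1} works (a(n-1)); if so, n-1 is excluded and the rest is a valid subset of {1, ..., n-2} (a(n-2)). Hence a(n) = a(n-1) + a(n-2), a(1)=2, a(2)=3.
Computing successive values: a(1)=2, a(2)=3, a(3)=5, a(4)=8, a(5)=13, a(6)=21, a(7)=34, a(8)=55, a(9)=89, a(10)=144, a(11)=233, a(12)=377, a(13)=610, a(14)=987, a(15)=1597, a(16)=2584, a(17)=4181.

Final answer: 4181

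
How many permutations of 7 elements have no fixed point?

D(n) = (n-1)(D(n-1) + D(n-2)), D(0)=1, D(1)=0.
D(2) = 1 x (0 + 1) = 1
D(3) = 2 x (1 + 0) = 2
D(4) = 3 x (2 + 1) = 9
D(5) = 4 x (9 + 2) = 44
D(6) = 5 x (44 + 9) = 265
D(7) = 6 x (D(6) + D(5)) = 6 x (265 + 44)

Final answer: D(7) = 1854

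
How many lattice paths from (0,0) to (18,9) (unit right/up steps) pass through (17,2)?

Paths (0,0)->(17,2): C(19,2) = 171.
Paths (17,2)->(18,9): C(8,7) = 8.
By multiplication principle: 171 x 8.

Final answer: 1368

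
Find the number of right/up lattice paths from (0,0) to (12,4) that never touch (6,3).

Total paths to (12,4): C(16,4) = 1820.
Paths through (6,3): C(9,3) x C(7,1) = 588.
Avoiding (6,3): 1820 - 588.

Final answer: 1232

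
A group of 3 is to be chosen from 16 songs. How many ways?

C(16,3) = 16!/(3! x 13!).

Final answer: \binom{16}{3} = 560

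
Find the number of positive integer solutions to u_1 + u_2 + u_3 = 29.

Substitute u'_i = u_i - 1 (so u'_i >= 0). Then sum u'_i = 29 - 3 = 26.
Stars and bars: C(26+3-1, 3-1) = C(28,2).

Final answer: C(28,2) = 378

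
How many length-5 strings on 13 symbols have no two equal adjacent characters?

Let g(n) count such strings. g(1) = 13, and each valid string of length n-1 extends in 12 ways (any symbol but the last), so g(n) = 12 g(n-1).
Total: g(5) = 13 x 12^4.

Final answer: 13 x 12^{4} = 269568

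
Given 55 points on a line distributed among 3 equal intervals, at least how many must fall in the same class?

By pigeonhole with 55 objects and 3 categories: ceiling(55/3).

Final answer: 19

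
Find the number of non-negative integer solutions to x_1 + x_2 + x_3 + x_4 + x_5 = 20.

Stars and bars with 20 stars and 4 bars:
C(20+5-1, 5-1) = C(24,4).

Final answer: C(24,4) = 10626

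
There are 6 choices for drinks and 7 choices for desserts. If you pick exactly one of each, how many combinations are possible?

By the multiplication principle: 6 x 7.

Final answer: 42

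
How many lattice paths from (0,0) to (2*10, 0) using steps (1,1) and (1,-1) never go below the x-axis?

Total monotonic paths to (10,10): C(20,10) = 184756.
By the reflection principle, paths that go above the diagonal number C(20,11) = 167960.
Valid Dyck paths: 184756 - 167960.
(Check: C(20,10) - C(20,11) = C(20,10)/11, the Catalan number C_{10}.)

Final answer: C_{10} = 16796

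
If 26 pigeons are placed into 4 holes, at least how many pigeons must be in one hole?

By the pigeonhole principle: ceiling(26/4).

Final answer: 7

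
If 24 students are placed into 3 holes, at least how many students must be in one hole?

By the pigeonhole principle: ceiling(24/3).

Final answer: 8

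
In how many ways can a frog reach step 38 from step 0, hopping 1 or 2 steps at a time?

Condition on the final move: it is a 1-step (f(n-1) ways to get there) or a 2-step (f(n-2) ways), so f(n) = f(n-1) + f(n-2), with f(1)=1, f(2)=2.
Iterating the recurrence: f(1)=1, f(2)=2, f(3)=3, f(4)=5, f(5)=8, f(6)=13, f(7)=21, f(8)=34, f(9)=55, f(10)=89, f(11)=144, f(12)=233, f(13)=377, f(14)=610, f(15)=987, f(16)=1597, f(17)=2584, f(18)=4181, f(19)=6765, f(20)=10946, f(21)=17711, f(22)=28657, f(23)=46368, f(24)=75025, f(25)=121393, f(26)=196418, f(27)=317811, f(28)=514229, f(29)=832040, f(30)=1346269, f(31)=2178309, f(32)=3524578, f(33)=5702887, f(34)=9227465, f(35)=14930352, f(36)=24157817, f(37)=39088169, f(38)=63245986.

Final answer: 63245986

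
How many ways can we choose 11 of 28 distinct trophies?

C(28,11) = 28!/(11! x 17!).

Final answer: \binom{28}{11} = 21474180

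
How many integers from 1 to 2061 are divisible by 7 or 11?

Multiples of 7: 294. Multiples of 11: 187. Of both (lcm=77): 26.
By inclusion-exclusion: 294 + 187 - 26.

Final answer: 455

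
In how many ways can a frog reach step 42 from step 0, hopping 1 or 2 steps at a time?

Let f(n) be the number of climbs. Removing the last move (1 or 2 steps) gives f(n) = f(n-1) + f(n-2); base cases f(1)=1, f(2)=2.
Computing successive values: f(1)=1, f(2)=2, f(3)=3, f(4)=5, f(5)=8, f(6)=13, f(7)=21, f(8)=34, f(9)=55, f(10)=89, f(11)=144, f(12)=233, f(13)=377, f(14)=610, f(15)=987, f(16)=1597, f(17)=2584, f(18)=4181, f(19)=6765, f(20)=10946, f(21)=17711, f(22)=28657, f(23)=46368, f(24)=75025, f(25)=121393, f(26)=196418, f(27)=317811, f(28)=514229, f(29)=832040, f(30)=1346269, f(31)=2178309, f(32)=3524578, f(33)=5702887, f(34)=9227465, f(35)=14930352, f(36)=24157817, f(37)=39088169, f(38)=63245986, f(39)=102334155, f(40)=165580141, f(41)=267914296, f(42)=433494437.

Final answer: 433494437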